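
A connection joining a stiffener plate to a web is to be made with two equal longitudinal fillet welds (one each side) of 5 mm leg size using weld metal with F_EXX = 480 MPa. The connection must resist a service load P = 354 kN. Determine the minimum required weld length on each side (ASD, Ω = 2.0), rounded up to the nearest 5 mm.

L = 350 mm on each side

Throat t_e = 0.707 × 5 = 3.535 mm.
r_n/Ω = (0.6 × 480 × 3.535) / 2.0 = 509 N/mm = 0.509 kN/mm.
L_req = P / (r_n/Ω) = 354 / 0.509 = 695.4 mm total.
Per side: 695.4 / 2 = 347.7 mm.
Round up → use L = 350 mm on each side.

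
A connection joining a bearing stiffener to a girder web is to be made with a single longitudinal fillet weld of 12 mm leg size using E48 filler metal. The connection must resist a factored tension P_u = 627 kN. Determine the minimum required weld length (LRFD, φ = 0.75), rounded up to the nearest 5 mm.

E48XX → F_EXX = 480 MPa.
Throat t_e = 0.707 × 12 = 8.484 mm.
φr_n = 0.75 × 0.6 × 480 × 8.484 × 10⁻³ = 1.833 kN/mm.
L_req = P_u / φr_n = 627 / 1.833 = 342.1 mm total.
Round up → use L = 345 mm.

L = 345 mm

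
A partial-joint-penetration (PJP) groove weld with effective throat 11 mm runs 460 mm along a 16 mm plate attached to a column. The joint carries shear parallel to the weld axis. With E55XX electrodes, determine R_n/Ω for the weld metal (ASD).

E55XX → F_EXX = 550 MPa.
Effective throat (given) t_e = 11 mm.
A_we = 11 × 460 = 5060 mm².
F_nw = 0.6 F_EXX = 330 MPa.
R_n/Ω = (330 × 5060) / 2.0 × 10⁻³ = 834.9 kN.

R_n/Ω ≈ 835 kN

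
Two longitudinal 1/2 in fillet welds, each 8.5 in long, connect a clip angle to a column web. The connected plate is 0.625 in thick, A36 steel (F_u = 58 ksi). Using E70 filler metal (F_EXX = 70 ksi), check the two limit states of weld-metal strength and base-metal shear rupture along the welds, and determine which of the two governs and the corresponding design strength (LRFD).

t_e = 0.707 × 0.5 = 0.3535 in; L = 17 in.
Weld metal: φR_n = 0.75 × 0.6 × 70 × 0.3535 × 17 = 189.3 kip.
Base metal (shear rupture): φR_n = 0.75 × 0.6 × 58 × 0.625 × 17 = 277.3 kip.
Governing: weld metal.

φR_n ≈ 189 kip (weld metal governs)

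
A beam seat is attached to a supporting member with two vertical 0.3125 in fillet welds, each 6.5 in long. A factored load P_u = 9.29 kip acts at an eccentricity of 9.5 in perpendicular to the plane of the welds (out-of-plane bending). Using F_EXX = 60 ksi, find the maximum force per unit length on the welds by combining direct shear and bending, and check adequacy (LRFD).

f_max ≈ 6.31 kip/in; NOT adequate

L_w = 2 × 6.5 = 13 in; section modulus (unit throat) S = 2 × L²/6 = 14.08 in².
Direct shear f_v = P/L_w = 9.29/13 = 0.7146 kip/in.
Moment M = P × e = 9.29 × 9.5 = 88.255 kip·in; bending f_b = M/S = 6.267 kip/in.
f_max = √(f_v² + f_b²) = √(0.7146² + 6.267²) = 6.307 kip/in.
φr_n = 0.75 × 0.6 × 60 × (0.707 × 0.3125) = 5.965 kip/in → NOT adequate.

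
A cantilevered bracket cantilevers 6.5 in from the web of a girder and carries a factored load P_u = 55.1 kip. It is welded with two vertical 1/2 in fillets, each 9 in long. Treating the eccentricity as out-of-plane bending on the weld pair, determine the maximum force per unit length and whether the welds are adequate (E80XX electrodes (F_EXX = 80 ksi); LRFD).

L_w = 2 × 9 = 18 in; section modulus (unit throat) S = 2 × L²/6 = 27 in².
Direct shear f_v = P/L_w = 55.1/18 = 3.061 kip/in.
Moment M = P × e = 55.1 × 6.5 = 358.15 kip·in; bending f_b = M/S = 13.26 kip/in.
f_max = √(f_v² + f_b²) = √(3.061² + 13.26²) = 13.61 kip/in.
φr_n = 0.75 × 0.6 × 80 × (0.707 × 0.5) = 12.73 kip/in → NOT adequate.

f_max ≈ 13.6 kip/in; NOT adequate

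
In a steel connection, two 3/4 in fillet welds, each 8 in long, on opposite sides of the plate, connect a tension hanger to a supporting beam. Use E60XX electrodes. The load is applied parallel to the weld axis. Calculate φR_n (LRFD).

φR_n ≈ 229 kips

E60XX → F_EXX = 60 ksi.
Effective throat t_e = 0.707 × 0.75 = 0.5302 in.
Total length L = 16 in; A_we = 0.5302 × 16 = 8.484 in².
F_nw = 0.6 F_EXX = 0.6 × 60 = 36 ksi.
φR_n = 0.75 × 36 × 8.484 = 229.1 kips.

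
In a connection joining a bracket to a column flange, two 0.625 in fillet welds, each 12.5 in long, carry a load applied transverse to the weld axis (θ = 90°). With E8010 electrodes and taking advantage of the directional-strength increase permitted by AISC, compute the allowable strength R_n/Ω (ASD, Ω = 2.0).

R_n/Ω ≈ 398 kip

E80XX → F_EXX = 80 ksi.
t_e = 0.707 × 0.625 = 0.4419 in; A_we = 0.4419 × 25 = 11.05 in².
Directional factor: 1.0 + 0.5 sin^1.5(90°) = 1.5.
F_nw = 0.6 × 80 × 1.5 = 72 ksi.
R_n/Ω = (72 × 11.05) / 2.0 = 397.7 kip.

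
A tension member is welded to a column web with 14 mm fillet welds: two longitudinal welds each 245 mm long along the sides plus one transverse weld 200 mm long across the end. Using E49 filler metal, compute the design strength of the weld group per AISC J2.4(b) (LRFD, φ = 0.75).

φR_n ≈ 1560 kN

E49XX → F_EXX = 490 MPa.
t_e = 0.707 × 14 = 9.898 mm.
R_nwl = 0.6 × 490 × 9.898 × 490 × 10⁻³ = 1426 kN (longitudinal, 2 welds).
R_nwt = 0.6 × 490 × 9.898 × 200 × 10⁻³ = 582 kN (transverse, base value).
(i) R_nwl + R_nwt = 2008 kN; (ii) 0.85 R_nwl + 1.5 R_nwt = 2085 kN.
R_n = max = 2085 kN [governs: (ii)]; φR_n = 1564 kN.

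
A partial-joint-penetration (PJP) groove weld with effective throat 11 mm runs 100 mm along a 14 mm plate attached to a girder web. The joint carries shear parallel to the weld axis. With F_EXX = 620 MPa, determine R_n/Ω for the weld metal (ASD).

R_n/Ω ≈ 205 kN

Effective throat (given) t_e = 11 mm.
A_we = 11 × 100 = 1100 mm².
F_nw = 0.6 F_EXX = 372 MPa.
R_n/Ω = (372 × 1100) / 2.0 × 10⁻³ = 204.6 kN.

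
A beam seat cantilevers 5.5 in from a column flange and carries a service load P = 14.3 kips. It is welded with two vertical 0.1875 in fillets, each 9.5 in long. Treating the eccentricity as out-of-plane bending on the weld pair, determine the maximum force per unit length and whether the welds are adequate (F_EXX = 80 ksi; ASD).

f_max ≈ 2.72 kip/in; adequate

L_w = 2 × 9.5 = 19 in; section modulus (unit throat) S = 2 × L²/6 = 30.08 in².
Direct shear f_v = P/L_w = 14.3/19 = 0.7526 kip/in.
Moment M = P × e = 14.3 × 5.5 = 78.65 kip·in; bending f_b = M/S = 2.614 kip/in.
f_max = √(f_v² + f_b²) = √(0.7526² + 2.614²) = 2.721 kip/in.
r_n/Ω = (1/2.0) × 0.6 × 80 × (0.707 × 0.1875) = 3.181 kip/in → adequate.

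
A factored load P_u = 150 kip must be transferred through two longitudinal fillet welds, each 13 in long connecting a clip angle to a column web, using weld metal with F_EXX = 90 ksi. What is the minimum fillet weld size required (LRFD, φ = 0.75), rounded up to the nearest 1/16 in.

Total weld length L = 26 in.
Required throat t_e = P_u / (φ × 0.6 F_EXX × L) = 150 / (0.75 × 0.6 × 90 × 26) = 0.1425 in.
Required leg w = t_e / 0.707 = 0.2015 in → use 1/4 in.

w = 1/4 in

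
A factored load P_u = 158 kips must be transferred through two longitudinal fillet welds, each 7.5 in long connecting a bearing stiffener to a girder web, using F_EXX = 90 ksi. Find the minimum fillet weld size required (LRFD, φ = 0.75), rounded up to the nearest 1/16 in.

w = 3/8 in

Total weld length L = 15 in.
Required throat t_e = P_u / (φ × 0.6 F_EXX × L) = 158 / (0.75 × 0.6 × 90 × 15) = 0.2601 in.
Required leg w = t_e / 0.707 = 0.3679 in → use 3/8 in.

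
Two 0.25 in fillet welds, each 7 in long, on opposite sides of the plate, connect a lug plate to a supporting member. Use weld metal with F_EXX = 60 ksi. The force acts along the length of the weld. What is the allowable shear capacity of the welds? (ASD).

Effective throat t_e = 0.707 × 0.25 = 0.1767 in.
Total length L = 14 in; A_we = 0.1767 × 14 = 2.474 in².
F_nw = 0.6 F_EXX = 0.6 × 60 = 36 ksi.
R_n = 36 × 2.474 = 89.08 kips; R_n/Ω = 89.08/2.0 = 44.54 kips.

R_n/Ω ≈ 44.5 kips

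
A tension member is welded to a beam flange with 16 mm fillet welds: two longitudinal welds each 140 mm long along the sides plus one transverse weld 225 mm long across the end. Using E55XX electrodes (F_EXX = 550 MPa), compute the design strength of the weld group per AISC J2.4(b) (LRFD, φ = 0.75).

t_e = 0.707 × 16 = 11.31 mm.
R_nwl = 0.6 × 550 × 11.31 × 280 × 10⁻³ = 1045 kN (longitudinal, 2 welds).
R_nwt = 0.6 × 550 × 11.31 × 225 × 10⁻³ = 839.9 kN (transverse, base value).
(i) R_nwl + R_nwt = 1885 kN; (ii) 0.85 R_nwl + 1.5 R_nwt = 2148 kN.
R_n = max = 2148 kN [governs: (ii)]; φR_n = 1611 kN.

φR_n ≈ 1610 kN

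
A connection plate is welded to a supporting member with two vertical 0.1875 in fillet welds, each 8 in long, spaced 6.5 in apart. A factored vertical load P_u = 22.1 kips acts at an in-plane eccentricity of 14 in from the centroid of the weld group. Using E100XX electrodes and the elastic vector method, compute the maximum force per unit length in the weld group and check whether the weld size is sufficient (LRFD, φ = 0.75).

f_max ≈ 7.22 kip/in; NOT adequate

E100XX → F_EXX = 100 ksi.
Total weld length L_w = 16 in. Treat welds as unit-width lines.
Polar moment about centroid: J = 2[d³/12 + d(b/2)²] = 2[8³/12 + 8×3.25²] = 254.3 in³.
Direct shear f_v = P/L_w = 22.1 / 16 = 1.381 kip/in (vertical).
Torsion M = P·e = 22.1 × 14 = 309.4 kip·in.
Critical point at (x, y) = (3.25, 4) from centroid. f_tx = M·y/J = 4.866 kip/in; f_ty = M·x/J = 3.954 kip/in.
Resultant f_max = √[f_tx² + (f_v + f_ty)²] = √[4.866² + (1.381 + 3.954)²] = 7.221 kip/in.
Capacity per unit length: φr_n = 0.75 × 0.6 × 100 × (0.707 × 0.1875) = 5.965 kip/in.
7.221 > 5.965 → NOT adequate.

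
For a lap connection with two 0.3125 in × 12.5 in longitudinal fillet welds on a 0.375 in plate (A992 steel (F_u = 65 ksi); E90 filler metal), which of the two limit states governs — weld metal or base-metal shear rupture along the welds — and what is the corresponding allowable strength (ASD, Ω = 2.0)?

R_n/Ω ≈ 149 kips (weld metal governs)

E90XX → F_EXX = 90 ksi.
t_e = 0.707 × 0.3125 = 0.2209 in; L = 25 in.
Weld metal: R_n/Ω = (1/2.0) × 0.6 × 90 × 0.2209 × 25 = 149.1 kips.
Base metal (shear rupture): R_n/Ω = (1/2.0) × 0.6 × 65 × 0.375 × 25 = 182.8 kips.
Governing: weld metal.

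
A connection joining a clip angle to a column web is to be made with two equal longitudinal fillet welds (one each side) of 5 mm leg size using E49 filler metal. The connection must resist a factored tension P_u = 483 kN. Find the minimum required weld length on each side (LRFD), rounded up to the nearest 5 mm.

E49XX → F_EXX = 490 MPa.
Throat t_e = 0.707 × 5 = 3.535 mm.
φr_n = 0.75 × 0.6 × 490 × 3.535 × 10⁻³ = 0.7795 kN/mm.
L_req = P_u / φr_n = 483 / 0.7795 = 619.7 mm total.
Per side: 619.7 / 2 = 309.8 mm.
Round up → use L = 310 mm on each side.

L = 310 mm on each side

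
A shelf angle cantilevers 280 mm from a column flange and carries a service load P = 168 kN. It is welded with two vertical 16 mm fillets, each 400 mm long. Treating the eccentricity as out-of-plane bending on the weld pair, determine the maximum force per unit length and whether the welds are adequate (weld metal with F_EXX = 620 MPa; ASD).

L_w = 2 × 400 = 800 mm; section modulus (unit throat) S = 2 × L²/6 = 53330 mm².
Direct shear f_v = P/L_w = 168×10³/800 = 210 N/mm.
Moment M = P × e = 168×10³ × 280 = 47040000 N·mm; bending f_b = M/S = 882 N/mm.
f_max = √(f_v² + f_b²) = √(210² + 882²) = 906.7 N/mm.
r_n/Ω = (1/2.0) × 0.6 × 620 × (0.707 × 16) = 2104 N/mm → adequate.

f_max ≈ 907 N/mm; adequate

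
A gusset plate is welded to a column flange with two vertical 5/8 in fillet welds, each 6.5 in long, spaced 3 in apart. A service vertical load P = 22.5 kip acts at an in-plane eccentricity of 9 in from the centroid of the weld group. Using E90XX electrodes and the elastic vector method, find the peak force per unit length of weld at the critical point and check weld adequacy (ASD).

E90XX → F_EXX = 90 ksi.
Total weld length L_w = 13 in. Treat welds as unit-width lines.
Polar moment about centroid: J = 2[d³/12 + d(b/2)²] = 2[6.5³/12 + 6.5×1.5²] = 75.02 in³.
Direct shear f_v = P/L_w = 22.5 / 13 = 1.731 kip/in (vertical).
Torsion M = P·e = 22.5 × 9 = 202.5 kip·in.
Critical point at (x, y) = (1.5, 3.25) from centroid. f_tx = M·y/J = 8.773 kip/in; f_ty = M·x/J = 4.049 kip/in.
Resultant f_max = √[f_tx² + (f_v + f_ty)²] = √[8.773² + (1.731 + 4.049)²] = 10.51 kip/in.
Capacity per unit length: r_n/Ω = (1/2.0) × 0.6 × 90 × (0.707 × 0.625) = 11.93 kip/in.
10.51 ≤ 11.93 → adequate.

f_max ≈ 10.5 kip/in; adequate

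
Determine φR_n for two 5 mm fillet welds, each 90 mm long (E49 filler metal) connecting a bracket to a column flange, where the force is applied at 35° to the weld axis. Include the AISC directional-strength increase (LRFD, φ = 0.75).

E49XX → F_EXX = 490 MPa.
t_e = 0.707 × 5 = 3.535 mm; A_we = 3.535 × 180 = 636.3 mm².
Directional factor: 1.0 + 0.5 sin^1.5(35°) = 1.217.
F_nw = 0.6 × 490 × 1.217 = 357.9 MPa.
φR_n = 0.75 × 357.9 × 636.3 × 10⁻³ = 170.8 kN.

φR_n ≈ 171 kN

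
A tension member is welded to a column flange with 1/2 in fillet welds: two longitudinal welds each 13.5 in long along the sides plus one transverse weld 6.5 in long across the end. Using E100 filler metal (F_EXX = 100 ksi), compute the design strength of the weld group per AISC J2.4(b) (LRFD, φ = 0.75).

φR_n ≈ 533 kips

t_e = 0.707 × 0.5 = 0.3535 in.
R_nwl = 0.6 × 100 × 0.3535 × 27 = 572.7 kips (longitudinal, 2 welds).
R_nwt = 0.6 × 100 × 0.3535 × 6.5 = 137.9 kips (transverse, base value).
(i) R_nwl + R_nwt = 710.5 kips; (ii) 0.85 R_nwl + 1.5 R_nwt = 693.6 kips.
R_n = max = 710.5 kips [governs: (i)]; φR_n = 532.9 kips.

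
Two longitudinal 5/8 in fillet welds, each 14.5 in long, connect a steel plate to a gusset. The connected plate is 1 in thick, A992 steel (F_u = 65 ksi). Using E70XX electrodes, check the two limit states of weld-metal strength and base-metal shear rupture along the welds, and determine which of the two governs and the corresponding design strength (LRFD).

φR_n ≈ 404 kips (weld metal governs)

E70XX → F_EXX = 70 ksi.
t_e = 0.707 × 0.625 = 0.4419 in; L = 29 in.
Weld metal: φR_n = 0.75 × 0.6 × 70 × 0.4419 × 29 = 403.7 kips.
Base metal (shear rupture): φR_n = 0.75 × 0.6 × 65 × 1 × 29 = 848.2 kips.
Governing: weld metal.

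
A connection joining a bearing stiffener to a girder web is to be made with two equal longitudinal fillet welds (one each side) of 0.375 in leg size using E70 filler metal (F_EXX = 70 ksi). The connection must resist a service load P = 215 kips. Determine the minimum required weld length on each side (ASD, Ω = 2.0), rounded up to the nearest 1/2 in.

L = 19.5 in on each side

Throat t_e = 0.707 × 0.375 = 0.2651 in.
r_n/Ω = (0.6 × 70 × 0.2651) / 2.0 = 5.568 kip/in.
L_req = P / (r_n/Ω) = 215 / 5.568 = 38.62 in total.
Per side: 38.62 / 2 = 19.31 in.
Round up → use L = 19.5 in on each side.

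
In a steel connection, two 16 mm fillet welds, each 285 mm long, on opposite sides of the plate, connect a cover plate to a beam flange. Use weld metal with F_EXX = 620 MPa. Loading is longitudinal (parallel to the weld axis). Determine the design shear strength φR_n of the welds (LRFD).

φR_n ≈ 1800 kN

Effective throat t_e = 0.707 × 16 = 11.31 mm.
Total length L = 570 mm; A_we = 11.31 × 570 = 6448 mm².
F_nw = 0.6 F_EXX = 0.6 × 620 = 372 MPa.
φR_n = 0.75 × 372 × 6448 × 10⁻³ = 1799 kN.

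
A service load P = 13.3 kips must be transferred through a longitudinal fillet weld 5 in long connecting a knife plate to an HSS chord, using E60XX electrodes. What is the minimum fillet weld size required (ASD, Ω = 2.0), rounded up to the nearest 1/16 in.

w = 1/4 in

E60XX → F_EXX = 60 ksi.
Total weld length L = 5 in.
Required throat t_e = P × Ω / (0.6 F_EXX × L) = 13.3 × 2.0 / (0.6 × 60 × 5) = 0.1478 in.
Required leg w = t_e / 0.707 = 0.209 in → use 1/4 in.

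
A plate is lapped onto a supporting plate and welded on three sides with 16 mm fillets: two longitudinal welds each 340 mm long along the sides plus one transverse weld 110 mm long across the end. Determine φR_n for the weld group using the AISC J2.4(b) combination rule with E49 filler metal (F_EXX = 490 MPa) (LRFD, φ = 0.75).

φR_n ≈ 1970 kN

t_e = 0.707 × 16 = 11.31 mm.
R_nwl = 0.6 × 490 × 11.31 × 680 × 10⁻³ = 2261 kN (longitudinal, 2 welds).
R_nwt = 0.6 × 490 × 11.31 × 110 × 10⁻³ = 365.8 kN (transverse, base value).
(i) R_nwl + R_nwt = 2627 kN; (ii) 0.85 R_nwl + 1.5 R_nwt = 2471 kN.
R_n = max = 2627 kN [governs: (i)]; φR_n = 1970 kN.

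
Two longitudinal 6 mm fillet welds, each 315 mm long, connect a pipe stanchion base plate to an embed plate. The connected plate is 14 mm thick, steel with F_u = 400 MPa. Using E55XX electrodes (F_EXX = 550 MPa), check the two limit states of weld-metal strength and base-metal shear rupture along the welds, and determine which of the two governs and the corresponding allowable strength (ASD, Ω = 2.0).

t_e = 0.707 × 6 = 4.242 mm; L = 630 mm.
Weld metal: R_n/Ω = (1/2.0) × 0.6 × 550 × 4.242 × 630 × 10⁻³ = 441 kN.
Base metal (shear rupture): R_n/Ω = (1/2.0) × 0.6 × 400 × 14 × 630 × 10⁻³ = 1058 kN.
Governing: weld metal.

R_n/Ω ≈ 441 kN (weld metal governs)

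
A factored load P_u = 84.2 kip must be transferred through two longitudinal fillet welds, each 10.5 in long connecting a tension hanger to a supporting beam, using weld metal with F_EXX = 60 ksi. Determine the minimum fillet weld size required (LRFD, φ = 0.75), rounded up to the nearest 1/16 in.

Total weld length L = 21 in.
Required throat t_e = P_u / (φ × 0.6 F_EXX × L) = 84.2 / (0.75 × 0.6 × 60 × 21) = 0.1485 in.
Required leg w = t_e / 0.707 = 0.21 in → use 1/4 in.

w = 1/4 in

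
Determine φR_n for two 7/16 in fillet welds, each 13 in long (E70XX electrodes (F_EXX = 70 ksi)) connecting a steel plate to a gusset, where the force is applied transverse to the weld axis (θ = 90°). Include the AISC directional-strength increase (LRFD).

φR_n ≈ 380 kips

t_e = 0.707 × 0.4375 = 0.3093 in; A_we = 0.3093 × 26 = 8.042 in².
Directional factor: 1.0 + 0.5 sin^1.5(90°) = 1.5.
F_nw = 0.6 × 70 × 1.5 = 63 ksi.
φR_n = 0.75 × 63 × 8.042 = 380 kips.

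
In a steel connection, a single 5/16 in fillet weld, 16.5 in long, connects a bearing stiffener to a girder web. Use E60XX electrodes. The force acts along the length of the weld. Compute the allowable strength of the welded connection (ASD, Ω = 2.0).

E60XX → F_EXX = 60 ksi.
Effective throat t_e = 0.707 × 0.3125 = 0.2209 in.
Total length L = 16.5 in; A_we = 0.2209 × 16.5 = 3.645 in².
F_nw = 0.6 F_EXX = 0.6 × 60 = 36 ksi.
R_n = 36 × 3.645 = 131.2 kips; R_n/Ω = 131.2/2.0 = 65.62 kips.

R_n/Ω ≈ 65.6 kips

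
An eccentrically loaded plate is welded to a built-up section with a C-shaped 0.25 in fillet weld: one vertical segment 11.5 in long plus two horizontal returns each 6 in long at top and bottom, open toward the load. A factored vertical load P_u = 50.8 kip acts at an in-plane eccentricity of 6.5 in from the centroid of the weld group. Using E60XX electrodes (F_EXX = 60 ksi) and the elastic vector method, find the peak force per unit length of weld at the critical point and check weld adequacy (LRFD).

Total weld length L_w = 23.5 in. Treat welds as unit-width lines.
Centroid: x̄ = 2×6×3 / 23.5 = 1.532 in from the vertical weld.
Polar moment about centroid: J = I_x + I_y = [11.5³/12 + 2×6×5.75²] + [11.5×1.532² + 2(6³/12 + 6×1.468²)] = 612.3 in³.
Direct shear f_v = P/L_w = 50.8 / 23.5 = 2.162 kip/in (vertical).
Torsion M = P·e = 50.8 × 6.5 = 330.2 kip·in.
Critical point at (x, y) = (4.468, 5.75) from centroid. f_tx = M·y/J = 3.101 kip/in; f_ty = M·x/J = 2.409 kip/in.
Resultant f_max = √[f_tx² + (f_v + f_ty)²] = √[3.101² + (2.162 + 2.409)²] = 5.523 kip/in.
Capacity per unit length: φr_n = 0.75 × 0.6 × 60 × (0.707 × 0.25) = 4.772 kip/in.
5.523 > 4.772 → NOT adequate.

f_max ≈ 5.52 kip/in; NOT adequate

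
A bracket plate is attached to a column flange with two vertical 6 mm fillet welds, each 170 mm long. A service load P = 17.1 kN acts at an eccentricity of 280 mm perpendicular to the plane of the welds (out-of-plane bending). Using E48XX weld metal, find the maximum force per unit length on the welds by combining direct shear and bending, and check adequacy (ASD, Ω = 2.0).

f_max ≈ 500 N/mm; adequate

E48XX → F_EXX = 480 MPa.
L_w = 2 × 170 = 340 mm; section modulus (unit throat) S = 2 × L²/6 = 9633 mm².
Direct shear f_v = P/L_w = 17.1×10³/340 = 50.29 N/mm.
Moment M = P × e = 17.1×10³ × 280 = 4788000 N·mm; bending f_b = M/S = 497 N/mm.
f_max = √(f_v² + f_b²) = √(50.29² + 497²) = 499.6 N/mm.
r_n/Ω = (1/2.0) × 0.6 × 480 × (0.707 × 6) = 610.8 N/mm → adequate.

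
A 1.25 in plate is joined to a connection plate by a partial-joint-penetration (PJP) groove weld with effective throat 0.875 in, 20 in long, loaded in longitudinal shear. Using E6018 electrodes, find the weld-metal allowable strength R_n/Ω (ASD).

E60XX → F_EXX = 60 ksi.
Effective throat (given) t_e = 0.875 in.
A_we = 0.875 × 20 = 17.5 in².
F_nw = 0.6 F_EXX = 36 ksi.
R_n/Ω = (36 × 17.5) / 2.0 = 315 kips.

R_n/Ω ≈ 315 kips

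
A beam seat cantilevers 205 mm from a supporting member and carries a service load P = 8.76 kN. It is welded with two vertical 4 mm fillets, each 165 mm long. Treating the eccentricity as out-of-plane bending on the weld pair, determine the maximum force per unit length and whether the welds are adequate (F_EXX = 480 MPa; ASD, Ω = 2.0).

f_max ≈ 200 N/mm; adequate

L_w = 2 × 165 = 330 mm; section modulus (unit throat) S = 2 × L²/6 = 9075 mm².
Direct shear f_v = P/L_w = 8.76×10³/330 = 26.55 N/mm.
Moment M = P × e = 8.76×10³ × 205 = 1795800 N·mm; bending f_b = M/S = 197.9 N/mm.
f_max = √(f_v² + f_b²) = √(26.55² + 197.9²) = 199.7 N/mm.
r_n/Ω = (1/2.0) × 0.6 × 480 × (0.707 × 4) = 407.2 N/mm → adequate.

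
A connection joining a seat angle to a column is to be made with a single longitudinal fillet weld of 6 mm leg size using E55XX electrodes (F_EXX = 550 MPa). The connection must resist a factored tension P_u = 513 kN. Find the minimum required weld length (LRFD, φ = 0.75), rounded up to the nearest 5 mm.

Throat t_e = 0.707 × 6 = 4.242 mm.
φr_n = 0.75 × 0.6 × 550 × 4.242 × 10⁻³ = 1.05 kN/mm.
L_req = P_u / φr_n = 513 / 1.05 = 488.6 mm total.
Round up → use L = 490 mm.

L = 490 mm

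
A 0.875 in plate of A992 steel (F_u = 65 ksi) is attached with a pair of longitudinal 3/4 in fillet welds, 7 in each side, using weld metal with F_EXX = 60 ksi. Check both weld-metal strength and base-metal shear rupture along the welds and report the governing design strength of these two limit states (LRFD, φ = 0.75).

t_e = 0.707 × 0.75 = 0.5302 in; L = 14 in.
Weld metal: φR_n = 0.75 × 0.6 × 60 × 0.5302 × 14 = 200.4 kip.
Base metal (shear rupture): φR_n = 0.75 × 0.6 × 65 × 0.875 × 14 = 358.3 kip.
Governing: weld metal.

φR_n ≈ 200 kip (weld metal governs)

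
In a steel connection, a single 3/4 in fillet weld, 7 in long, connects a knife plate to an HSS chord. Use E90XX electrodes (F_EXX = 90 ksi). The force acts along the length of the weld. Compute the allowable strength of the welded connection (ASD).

R_n/Ω ≈ 100 kips

Effective throat t_e = 0.707 × 0.75 = 0.5302 in.
Total length L = 7 in; A_we = 0.5302 × 7 = 3.712 in².
F_nw = 0.6 F_EXX = 0.6 × 90 = 54 ksi.
R_n = 54 × 3.712 = 200.4 kips; R_n/Ω = 200.4/2.0 = 100.2 kips.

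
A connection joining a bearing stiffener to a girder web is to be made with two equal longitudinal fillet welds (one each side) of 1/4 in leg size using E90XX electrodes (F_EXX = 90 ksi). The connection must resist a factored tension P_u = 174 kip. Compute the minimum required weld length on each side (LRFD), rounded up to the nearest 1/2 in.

L = 12.5 in on each side

Throat t_e = 0.707 × 0.25 = 0.1767 in.
φr_n = 0.75 × 0.6 × 90 × 0.1767 = 7.158 kip/in.
L_req = P_u / φr_n = 174 / 7.158 = 24.31 in total.
Per side: 24.31 / 2 = 12.15 in.
Round up → use L = 12.5 in on each side.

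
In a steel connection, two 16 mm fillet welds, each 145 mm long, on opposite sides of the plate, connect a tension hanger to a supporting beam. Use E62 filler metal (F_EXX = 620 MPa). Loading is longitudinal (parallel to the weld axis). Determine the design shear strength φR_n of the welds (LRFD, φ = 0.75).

φR_n ≈ 915 kN

Effective throat t_e = 0.707 × 16 = 11.31 mm.
Total length L = 290 mm; A_we = 11.31 × 290 = 3280 mm².
F_nw = 0.6 F_EXX = 0.6 × 620 = 372 MPa.
φR_n = 0.75 × 372 × 3280 × 10⁻³ = 915.3 kN.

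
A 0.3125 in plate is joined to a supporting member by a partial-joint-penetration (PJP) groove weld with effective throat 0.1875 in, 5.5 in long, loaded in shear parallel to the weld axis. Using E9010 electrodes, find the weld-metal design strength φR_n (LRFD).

E90XX → F_EXX = 90 ksi.
Effective throat (given) t_e = 0.1875 in.
A_we = 0.1875 × 5.5 = 1.031 in².
F_nw = 0.6 F_EXX = 54 ksi.
φR_n = 0.75 × 54 × 1.031 = 41.77 kip.

φR_n ≈ 41.8 kip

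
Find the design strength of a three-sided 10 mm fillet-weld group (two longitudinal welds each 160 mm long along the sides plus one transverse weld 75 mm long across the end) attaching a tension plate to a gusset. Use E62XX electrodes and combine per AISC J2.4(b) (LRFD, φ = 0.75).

φR_n ≈ 779 kN

E62XX → F_EXX = 620 MPa.
t_e = 0.707 × 10 = 7.07 mm.
R_nwl = 0.6 × 620 × 7.07 × 320 × 10⁻³ = 841.6 kN (longitudinal, 2 welds).
R_nwt = 0.6 × 620 × 7.07 × 75 × 10⁻³ = 197.3 kN (transverse, base value).
(i) R_nwl + R_nwt = 1039 kN; (ii) 0.85 R_nwl + 1.5 R_nwt = 1011 kN.
R_n = max = 1039 kN [governs: (i)]; φR_n = 779.1 kN.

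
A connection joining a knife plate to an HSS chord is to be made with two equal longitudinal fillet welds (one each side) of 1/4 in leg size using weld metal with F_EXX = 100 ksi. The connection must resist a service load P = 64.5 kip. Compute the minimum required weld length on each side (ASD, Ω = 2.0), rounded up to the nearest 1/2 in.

L = 6.5 in on each side

Throat t_e = 0.707 × 0.25 = 0.1767 in.
r_n/Ω = (0.6 × 100 × 0.1767) / 2.0 = 5.302 kip/in.
L_req = P / (r_n/Ω) = 64.5 / 5.302 = 12.16 in total.
Per side: 12.16 / 2 = 6.082 in.
Round up → use L = 6.5 in on each side.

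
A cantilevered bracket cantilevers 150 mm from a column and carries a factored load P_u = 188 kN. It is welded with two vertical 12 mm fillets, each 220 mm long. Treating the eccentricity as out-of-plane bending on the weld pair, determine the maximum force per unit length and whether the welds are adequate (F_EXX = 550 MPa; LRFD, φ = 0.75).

L_w = 2 × 220 = 440 mm; section modulus (unit throat) S = 2 × L²/6 = 16130 mm².
Direct shear f_v = P/L_w = 188×10³/440 = 427.3 N/mm.
Moment M = P × e = 188×10³ × 150 = 28200000 N·mm; bending f_b = M/S = 1748 N/mm.
f_max = √(f_v² + f_b²) = √(427.3² + 1748²) = 1799 N/mm.
φr_n = 0.75 × 0.6 × 550 × (0.707 × 12) = 2100 N/mm → adequate.

f_max ≈ 1800 N/mm; adequate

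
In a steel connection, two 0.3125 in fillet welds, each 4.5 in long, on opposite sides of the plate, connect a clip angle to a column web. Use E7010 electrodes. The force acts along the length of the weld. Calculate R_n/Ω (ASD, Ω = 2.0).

R_n/Ω ≈ 41.8 kip

E70XX → F_EXX = 70 ksi.
Effective throat t_e = 0.707 × 0.3125 = 0.2209 in.
Total length L = 9 in; A_we = 0.2209 × 9 = 1.988 in².
F_nw = 0.6 F_EXX = 0.6 × 70 = 42 ksi.
R_n = 42 × 1.988 = 83.51 kip; R_n/Ω = 83.51/2.0 = 41.76 kip.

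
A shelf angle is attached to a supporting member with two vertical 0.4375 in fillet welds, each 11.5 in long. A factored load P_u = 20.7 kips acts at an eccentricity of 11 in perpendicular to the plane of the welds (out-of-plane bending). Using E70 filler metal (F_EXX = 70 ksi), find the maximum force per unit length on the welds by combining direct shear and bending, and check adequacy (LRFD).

L_w = 2 × 11.5 = 23 in; section modulus (unit throat) S = 2 × L²/6 = 44.08 in².
Direct shear f_v = P/L_w = 20.7/23 = 0.9 kip/in.
Moment M = P × e = 20.7 × 11 = 227.7 kip·in; bending f_b = M/S = 5.165 kip/in.
f_max = √(f_v² + f_b²) = √(0.9² + 5.165²) = 5.243 kip/in.
φr_n = 0.75 × 0.6 × 70 × (0.707 × 0.4375) = 9.743 kip/in → adequate.

f_max ≈ 5.24 kip/in; adequate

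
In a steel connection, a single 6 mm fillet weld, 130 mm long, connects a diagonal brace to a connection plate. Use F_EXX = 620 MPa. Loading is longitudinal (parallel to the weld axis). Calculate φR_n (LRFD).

φR_n ≈ 154 kN

Effective throat t_e = 0.707 × 6 = 4.242 mm.
Total length L = 130 mm; A_we = 4.242 × 130 = 551.5 mm².
F_nw = 0.6 F_EXX = 0.6 × 620 = 372 MPa.
φR_n = 0.75 × 372 × 551.5 × 10⁻³ = 153.9 kN.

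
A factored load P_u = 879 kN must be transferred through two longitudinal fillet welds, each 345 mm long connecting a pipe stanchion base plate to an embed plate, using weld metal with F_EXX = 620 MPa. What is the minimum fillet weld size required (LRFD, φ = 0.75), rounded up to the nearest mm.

Total weld length L = 690 mm.
Required throat t_e = P_u / (φ × 0.6 F_EXX × L) = 879 / (0.75 × 0.6 × 620 × 690 × 10⁻³) = 4.566 mm.
Required leg w = t_e / 0.707 = 6.458 mm → use 7 mm.

w = 7 mm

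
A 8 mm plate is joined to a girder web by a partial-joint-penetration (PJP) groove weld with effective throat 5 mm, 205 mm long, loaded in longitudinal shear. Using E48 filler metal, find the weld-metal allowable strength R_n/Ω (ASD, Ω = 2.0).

R_n/Ω ≈ 148 kN

E48XX → F_EXX = 480 MPa.
Effective throat (given) t_e = 5 mm.
A_we = 5 × 205 = 1025 mm².
F_nw = 0.6 F_EXX = 288 MPa.
R_n/Ω = (288 × 1025) / 2.0 × 10⁻³ = 147.6 kN.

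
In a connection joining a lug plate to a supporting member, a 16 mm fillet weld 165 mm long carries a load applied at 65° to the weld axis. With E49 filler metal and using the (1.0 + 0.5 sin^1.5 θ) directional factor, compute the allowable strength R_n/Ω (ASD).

E49XX → F_EXX = 490 MPa.
t_e = 0.707 × 16 = 11.31 mm; A_we = 11.31 × 165 = 1866 mm².
Directional factor: 1.0 + 0.5 sin^1.5(65°) = 1.431.
F_nw = 0.6 × 490 × 1.431 = 420.8 MPa.
R_n/Ω = (420.8 × 1866) / 2.0 × 10⁻³ = 392.7 kN.

R_n/Ω ≈ 393 kN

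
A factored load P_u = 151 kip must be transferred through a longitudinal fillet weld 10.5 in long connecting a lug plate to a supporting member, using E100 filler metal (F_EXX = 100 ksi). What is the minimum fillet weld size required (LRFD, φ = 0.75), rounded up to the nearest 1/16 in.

Total weld length L = 10.5 in.
Required throat t_e = P_u / (φ × 0.6 F_EXX × L) = 151 / (0.75 × 0.6 × 100 × 10.5) = 0.3196 in.
Required leg w = t_e / 0.707 = 0.452 in → use 1/2 in.

w = 1/2 in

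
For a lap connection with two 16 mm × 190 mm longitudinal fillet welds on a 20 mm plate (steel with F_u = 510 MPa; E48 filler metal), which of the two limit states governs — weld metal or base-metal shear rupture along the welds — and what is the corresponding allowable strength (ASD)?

R_n/Ω ≈ 619 kN (weld metal governs)

E48XX → F_EXX = 480 MPa.
t_e = 0.707 × 16 = 11.31 mm; L = 380 mm.
Weld metal: R_n/Ω = (1/2.0) × 0.6 × 480 × 11.31 × 380 × 10⁻³ = 619 kN.
Base metal (shear rupture): R_n/Ω = (1/2.0) × 0.6 × 510 × 20 × 380 × 10⁻³ = 1163 kN.
Governing: weld metal.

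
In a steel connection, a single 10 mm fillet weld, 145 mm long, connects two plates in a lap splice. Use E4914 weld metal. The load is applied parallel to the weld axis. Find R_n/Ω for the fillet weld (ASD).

E49XX → F_EXX = 490 MPa.
Effective throat t_e = 0.707 × 10 = 7.07 mm.
Total length L = 145 mm; A_we = 7.07 × 145 = 1025 mm².
F_nw = 0.6 F_EXX = 0.6 × 490 = 294 MPa.
R_n = 294 × 1025 × 10⁻³ = 301.4 kN; R_n/Ω = 301.4/2.0 = 150.7 kN.

R_n/Ω ≈ 151 kN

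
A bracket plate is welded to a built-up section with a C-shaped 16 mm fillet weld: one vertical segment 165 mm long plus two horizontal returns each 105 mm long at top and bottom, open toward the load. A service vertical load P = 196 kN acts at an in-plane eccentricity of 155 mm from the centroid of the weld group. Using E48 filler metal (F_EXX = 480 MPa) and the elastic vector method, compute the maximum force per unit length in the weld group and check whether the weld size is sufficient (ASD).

f_max ≈ 1900 N/mm; NOT adequate

Total weld length L_w = 375 mm. Treat welds as unit-width lines.
Centroid: x̄ = 2×105×52.5 / 375 = 29.4 mm from the vertical weld.
Polar moment about centroid: J = I_x + I_y = [165³/12 + 2×105×82.5²] + [165×29.4² + 2(105³/12 + 105×23.1²)] = 2251000 mm³.
Direct shear f_v = P/L_w = 196×10³ / 375 = 522.7 N/mm (vertical).
Torsion M = P·e = 196×10³ × 155 = 30380000 N·mm.
Critical point at (x, y) = (75.6, 82.5) from centroid. f_tx = M·y/J = 1113 N/mm; f_ty = M·x/J = 1020 N/mm.
Resultant f_max = √[f_tx² + (f_v + f_ty)²] = √[1113² + (522.7 + 1020)²] = 1903 N/mm.
Capacity per unit length: r_n/Ω = (1/2.0) × 0.6 × 480 × (0.707 × 16) = 1629 N/mm.
1903 > 1629 → NOT adequate.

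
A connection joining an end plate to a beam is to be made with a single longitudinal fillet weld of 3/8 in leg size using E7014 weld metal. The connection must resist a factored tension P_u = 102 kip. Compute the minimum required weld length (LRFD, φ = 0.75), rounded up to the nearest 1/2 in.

E70XX → F_EXX = 70 ksi.
Throat t_e = 0.707 × 0.375 = 0.2651 in.
φr_n = 0.75 × 0.6 × 70 × 0.2651 = 8.351 kip/in.
L_req = P_u / φr_n = 102 / 8.351 = 12.21 in total.
Round up → use L = 12.5 in.

L = 12.5 in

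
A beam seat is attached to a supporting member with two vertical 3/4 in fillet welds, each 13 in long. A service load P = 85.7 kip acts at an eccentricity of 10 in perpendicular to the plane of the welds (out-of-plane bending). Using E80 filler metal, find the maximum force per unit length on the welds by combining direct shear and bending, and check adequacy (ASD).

E80XX → F_EXX = 80 ksi.
L_w = 2 × 13 = 26 in; section modulus (unit throat) S = 2 × L²/6 = 56.33 in².
Direct shear f_v = P/L_w = 85.7/26 = 3.296 kip/in.
Moment M = P × e = 85.7 × 10 = 857 kip·in; bending f_b = M/S = 15.21 kip/in.
f_max = √(f_v² + f_b²) = √(3.296² + 15.21²) = 15.57 kip/in.
r_n/Ω = (1/2.0) × 0.6 × 80 × (0.707 × 0.75) = 12.73 kip/in → NOT adequate.

f_max ≈ 15.6 kip/in; NOT adequate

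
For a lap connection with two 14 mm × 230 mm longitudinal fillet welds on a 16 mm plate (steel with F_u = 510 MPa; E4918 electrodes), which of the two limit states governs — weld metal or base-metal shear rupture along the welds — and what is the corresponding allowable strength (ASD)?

R_n/Ω ≈ 669 kN (weld metal governs)

E49XX → F_EXX = 490 MPa.
t_e = 0.707 × 14 = 9.898 mm; L = 460 mm.
Weld metal: R_n/Ω = (1/2.0) × 0.6 × 490 × 9.898 × 460 × 10⁻³ = 669.3 kN.
Base metal (shear rupture): R_n/Ω = (1/2.0) × 0.6 × 510 × 16 × 460 × 10⁻³ = 1126 kN.
Governing: weld metal.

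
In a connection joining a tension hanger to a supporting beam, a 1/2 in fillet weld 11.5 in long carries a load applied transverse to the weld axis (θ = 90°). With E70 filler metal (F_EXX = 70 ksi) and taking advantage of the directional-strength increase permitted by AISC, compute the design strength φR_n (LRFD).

φR_n ≈ 192 kip

t_e = 0.707 × 0.5 = 0.3535 in; A_we = 0.3535 × 11.5 = 4.065 in².
Directional factor: 1.0 + 0.5 sin^1.5(90°) = 1.5.
F_nw = 0.6 × 70 × 1.5 = 63 ksi.
φR_n = 0.75 × 63 × 4.065 = 192.1 kip.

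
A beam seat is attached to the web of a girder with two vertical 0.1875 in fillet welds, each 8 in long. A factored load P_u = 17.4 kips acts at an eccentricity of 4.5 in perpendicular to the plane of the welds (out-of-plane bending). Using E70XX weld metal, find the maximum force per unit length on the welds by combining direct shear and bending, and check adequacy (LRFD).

f_max ≈ 3.83 kip/in; adequate

E70XX → F_EXX = 70 ksi.
L_w = 2 × 8 = 16 in; section modulus (unit throat) S = 2 × L²/6 = 21.33 in².
Direct shear f_v = P/L_w = 17.4/16 = 1.087 kip/in.
Moment M = P × e = 17.4 × 4.5 = 78.3 kip·in; bending f_b = M/S = 3.67 kip/in.
f_max = √(f_v² + f_b²) = √(1.087² + 3.67²) = 3.828 kip/in.
φr_n = 0.75 × 0.6 × 70 × (0.707 × 0.1875) = 4.176 kip/in → adequate.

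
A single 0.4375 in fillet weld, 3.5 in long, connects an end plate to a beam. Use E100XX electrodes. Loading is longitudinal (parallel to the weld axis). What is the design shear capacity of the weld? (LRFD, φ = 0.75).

E100XX → F_EXX = 100 ksi.
Effective throat t_e = 0.707 × 0.4375 = 0.3093 in.
Total length L = 3.5 in; A_we = 0.3093 × 3.5 = 1.083 in².
F_nw = 0.6 F_EXX = 0.6 × 100 = 60 ksi.
φR_n = 0.75 × 60 × 1.083 = 48.72 kips.

φR_n ≈ 48.7 kips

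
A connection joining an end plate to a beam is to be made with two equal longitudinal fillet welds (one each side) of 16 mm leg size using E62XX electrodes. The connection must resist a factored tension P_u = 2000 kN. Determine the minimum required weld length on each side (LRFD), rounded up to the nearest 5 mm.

L = 320 mm on each side

E62XX → F_EXX = 620 MPa.
Throat t_e = 0.707 × 16 = 11.31 mm.
φr_n = 0.75 × 0.6 × 620 × 11.31 × 10⁻³ = 3.156 kN/mm.
L_req = P_u / φr_n = 2000 / 3.156 = 633.7 mm total.
Per side: 633.7 / 2 = 316.9 mm.
Round up → use L = 320 mm on each side.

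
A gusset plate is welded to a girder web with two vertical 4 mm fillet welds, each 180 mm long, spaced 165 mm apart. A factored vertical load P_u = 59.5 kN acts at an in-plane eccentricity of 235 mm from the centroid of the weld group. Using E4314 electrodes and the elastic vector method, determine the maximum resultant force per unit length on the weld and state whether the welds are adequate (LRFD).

E43XX → F_EXX = 430 MPa.
Total weld length L_w = 360 mm. Treat welds as unit-width lines.
Polar moment about centroid: J = 2[d³/12 + d(b/2)²] = 2[180³/12 + 180×82.5²] = 3422000 mm³.
Direct shear f_v = P/L_w = 59.5×10³ / 360 = 165.3 N/mm (vertical).
Torsion M = P·e = 59.5×10³ × 235 = 13982000 N·mm.
Critical point at (x, y) = (82.5, 90) from centroid. f_tx = M·y/J = 367.7 N/mm; f_ty = M·x/J = 337.1 N/mm.
Resultant f_max = √[f_tx² + (f_v + f_ty)²] = √[367.7² + (165.3 + 337.1)²] = 622.6 N/mm.
Capacity per unit length: φr_n = 0.75 × 0.6 × 430 × (0.707 × 4) = 547.2 N/mm.
622.6 > 547.2 → NOT adequate.

f_max ≈ 623 N/mm; NOT adequate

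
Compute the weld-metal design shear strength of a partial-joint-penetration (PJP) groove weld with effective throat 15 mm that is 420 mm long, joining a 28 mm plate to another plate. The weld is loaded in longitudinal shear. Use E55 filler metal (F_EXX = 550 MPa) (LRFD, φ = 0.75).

Effective throat (given) t_e = 15 mm.
A_we = 15 × 420 = 6300 mm².
F_nw = 0.6 F_EXX = 330 MPa.
φR_n = 0.75 × 330 × 6300 × 10⁻³ = 1559 kN.

φR_n ≈ 1560 kN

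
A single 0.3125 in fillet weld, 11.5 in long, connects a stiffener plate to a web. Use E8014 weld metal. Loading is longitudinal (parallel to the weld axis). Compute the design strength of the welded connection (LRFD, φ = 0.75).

E80XX → F_EXX = 80 ksi.
Effective throat t_e = 0.707 × 0.3125 = 0.2209 in.
Total length L = 11.5 in; A_we = 0.2209 × 11.5 = 2.541 in².
F_nw = 0.6 F_EXX = 0.6 × 80 = 48 ksi.
φR_n = 0.75 × 48 × 2.541 = 91.47 kips.

φR_n ≈ 91.5 kips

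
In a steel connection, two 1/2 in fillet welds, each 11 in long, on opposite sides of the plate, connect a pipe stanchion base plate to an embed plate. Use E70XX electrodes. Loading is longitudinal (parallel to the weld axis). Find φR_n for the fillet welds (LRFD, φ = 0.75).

E70XX → F_EXX = 70 ksi.
Effective throat t_e = 0.707 × 0.5 = 0.3535 in.
Total length L = 22 in; A_we = 0.3535 × 22 = 7.777 in².
F_nw = 0.6 F_EXX = 0.6 × 70 = 42 ksi.
φR_n = 0.75 × 42 × 7.777 = 245 kip.

φR_n ≈ 245 kip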